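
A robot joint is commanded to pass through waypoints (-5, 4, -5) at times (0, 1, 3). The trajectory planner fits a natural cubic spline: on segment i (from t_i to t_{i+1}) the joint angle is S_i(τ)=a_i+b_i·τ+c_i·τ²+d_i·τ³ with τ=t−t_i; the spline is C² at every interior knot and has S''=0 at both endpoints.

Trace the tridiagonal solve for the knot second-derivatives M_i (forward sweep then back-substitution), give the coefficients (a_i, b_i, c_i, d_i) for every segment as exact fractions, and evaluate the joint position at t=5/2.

Δ: Δ0=9, Δ1=-9/2
row 1: diag=6, rhs=-81; c'=1/3, d'=-27/2
back: M1=-27/2
M: M0=0, M1=-27/2, M2=0
seg 0: a=-5, c=M0/2=0, d=(M1−M0)/(6·1)=-9/4, b=Δ0−h0·(2M0+M1)/6=45/4
seg 1: a=4, c=M1/2=-27/4, d=(M2−M1)/(6·2)=9/8, b=Δ1−h1·(2M1+M2)/6=9/2
t_q=5/2 → seg 1, τ=3/2; S=4+9/2·τ+-27/4·τ²+9/8·τ³=-41/64

  seg 0: a=-5 b=45/4 c=0 d=-9/4
  seg 1: a=4 b=9/2 c=-27/4 d=9/8
S(5/2) = -41/64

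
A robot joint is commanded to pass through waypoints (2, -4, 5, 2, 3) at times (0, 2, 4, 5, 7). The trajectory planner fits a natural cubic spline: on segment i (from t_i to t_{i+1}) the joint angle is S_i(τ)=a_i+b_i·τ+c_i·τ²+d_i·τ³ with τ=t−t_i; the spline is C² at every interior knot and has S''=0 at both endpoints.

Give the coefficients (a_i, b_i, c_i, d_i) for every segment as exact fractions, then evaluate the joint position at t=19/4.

Δ: Δ0=-3, Δ1=9/2, Δ2=-3, Δ3=1/2
row 1: diag=8, rhs=45; c'=1/4, d'=45/8
row 2: denom=6−2·1/4=11/2; d'=(-45−2·45/8)/(11/2)=-225/22
row 3: denom=6−1·2/11=64/11; d'=(21−1·-225/22)/(64/11)=687/128
back: M3=687/128
back: M2=-225/22−2/11·687/128=-717/64
back: M1=45/8−1/4·-717/64=2157/256
M: M0=0, M1=2157/256, M2=-717/64, M3=687/128, M4=0
seg 0: a=2, c=M0/2=0, d=(M1−M0)/(6·2)=719/1024, b=Δ0−h0·(2M0+M1)/6=-1487/256
seg 1: a=-4, c=M1/2=2157/512, d=(M2−M1)/(6·2)=-1675/1024, b=Δ1−h1·(2M1+M2)/6=335/128
seg 2: a=5, c=M2/2=-717/128, d=(M3−M2)/(6·1)=707/256, b=Δ2−h2·(2M2+M3)/6=-41/256
seg 3: a=2, c=M3/2=687/256, d=(M4−M3)/(6·2)=-229/512, b=Δ3−h3·(2M3+M4)/6=-197/64
t_q=19/4 → seg 2, τ=3/4; S=5+-41/256·τ+-717/128·τ²+707/256·τ³=47417/16384

  seg 0: a=2 b=-1487/256 c=0 d=719/1024
  seg 1: a=-4 b=335/128 c=2157/512 d=-1675/1024
  seg 2: a=5 b=-41/256 c=-717/128 d=707/256
  seg 3: a=2 b=-197/64 c=687/256 d=-229/512
S(19/4) = 47417/16384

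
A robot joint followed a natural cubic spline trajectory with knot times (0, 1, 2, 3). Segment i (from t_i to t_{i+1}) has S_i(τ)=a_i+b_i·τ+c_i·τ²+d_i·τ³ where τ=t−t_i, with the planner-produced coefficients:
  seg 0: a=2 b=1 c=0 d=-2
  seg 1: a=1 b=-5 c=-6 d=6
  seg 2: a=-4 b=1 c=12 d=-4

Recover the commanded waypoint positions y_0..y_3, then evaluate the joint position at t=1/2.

y_0 = S_0(0) = a_0 = 2
y_1 = S_1(0) = a_1 = 1
y_2 = S_2(0) = a_2 = -4
y_3 = S_2(1) = 5
t_q=1/2 is in segment 0 (τ=1/2); S_0(τ)=9/4

y_0=2 y_1=1 y_2=-4 y_3=5
S(1/2) = 9/4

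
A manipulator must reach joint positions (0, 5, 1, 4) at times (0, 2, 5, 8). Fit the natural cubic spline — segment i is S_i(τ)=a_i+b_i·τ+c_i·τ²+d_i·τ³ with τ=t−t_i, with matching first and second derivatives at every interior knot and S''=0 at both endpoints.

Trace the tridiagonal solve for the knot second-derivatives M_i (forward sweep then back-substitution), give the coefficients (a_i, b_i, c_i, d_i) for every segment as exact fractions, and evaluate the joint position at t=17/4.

Δ: Δ0=5/2, Δ1=-4/3, Δ2=1
row 1: diag=10, rhs=-23; c'=3/10, d'=-23/10
row 2: denom=12−3·3/10=111/10; d'=(14−3·-23/10)/(111/10)=209/111
back: M2=209/111
back: M1=-23/10−3/10·209/111=-106/37
M: M0=0, M1=-106/37, M2=209/111, M3=0
seg 0: a=0, c=M0/2=0, d=(M1−M0)/(6·2)=-53/222, b=Δ0−h0·(2M0+M1)/6=767/222
seg 1: a=5, c=M1/2=-53/37, d=(M2−M1)/(6·3)=527/1998, b=Δ1−h1·(2M1+M2)/6=131/222
seg 2: a=1, c=M2/2=209/222, d=(M3−M2)/(6·3)=-209/1998, b=Δ2−h2·(2M2+M3)/6=-98/111
t_q=17/4 → seg 1, τ=9/4; S=5+131/222·τ+-53/37·τ²+527/1998·τ³=9853/4736

  seg 0: a=0 b=767/222 c=0 d=-53/222
  seg 1: a=5 b=131/222 c=-53/37 d=527/1998
  seg 2: a=1 b=-98/111 c=209/222 d=-209/1998
S(17/4) = 9853/4736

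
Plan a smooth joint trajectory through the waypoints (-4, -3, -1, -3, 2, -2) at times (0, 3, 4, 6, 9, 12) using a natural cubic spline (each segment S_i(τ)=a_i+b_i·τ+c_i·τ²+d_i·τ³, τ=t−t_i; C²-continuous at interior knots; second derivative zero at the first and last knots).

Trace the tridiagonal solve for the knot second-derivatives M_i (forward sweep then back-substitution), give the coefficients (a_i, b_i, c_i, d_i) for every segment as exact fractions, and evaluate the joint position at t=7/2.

  seg 0: a=-4 b=-908/1611 c=0 d=1445/14499
  seg 1: a=-3 b=3427/1611 c=1445/1611 d=-550/537
  seg 2: a=-1 b=1367/1611 c=-3505/1611 d=112/179
  seg 3: a=-3 b=-557/1611 c=2543/1611 d=-4387/14499
  seg 4: a=2 b=1540/1611 c=-1844/1611 d=1844/14499
S(7/2) = -5929/3222

Δ: Δ0=1/3, Δ1=2, Δ2=-1, Δ3=5/3, Δ4=-4/3
row 1: diag=8, rhs=10; c'=1/8, d'=5/4
row 2: denom=6−1·1/8=47/8; d'=(-18−1·5/4)/(47/8)=-154/47
row 3: denom=10−2·16/47=438/47; d'=(16−2·-154/47)/(438/47)=530/219
row 4: denom=12−3·47/146=1611/146; d'=(-18−3·530/219)/(1611/146)=-3688/1611
back: M4=-3688/1611
back: M3=530/219−47/146·-3688/1611=5086/1611
back: M2=-154/47−16/47·5086/1611=-7010/1611
back: M1=5/4−1/8·-7010/1611=2890/1611
M: M0=0, M1=2890/1611, M2=-7010/1611, M3=5086/1611, M4=-3688/1611, M5=0
seg 0: a=-4, c=M0/2=0, d=(M1−M0)/(6·3)=1445/14499, b=Δ0−h0·(2M0+M1)/6=-908/1611
seg 1: a=-3, c=M1/2=1445/1611, d=(M2−M1)/(6·1)=-550/537, b=Δ1−h1·(2M1+M2)/6=3427/1611
seg 2: a=-1, c=M2/2=-3505/1611, d=(M3−M2)/(6·2)=112/179, b=Δ2−h2·(2M2+M3)/6=1367/1611
seg 3: a=-3, c=M3/2=2543/1611, d=(M4−M3)/(6·3)=-4387/14499, b=Δ3−h3·(2M3+M4)/6=-557/1611
seg 4: a=2, c=M4/2=-1844/1611, d=(M5−M4)/(6·3)=1844/14499, b=Δ4−h4·(2M4+M5)/6=1540/1611
t_q=7/2 → seg 1, τ=1/2; S=-3+3427/1611·τ+1445/1611·τ²+-550/537·τ³=-5929/3222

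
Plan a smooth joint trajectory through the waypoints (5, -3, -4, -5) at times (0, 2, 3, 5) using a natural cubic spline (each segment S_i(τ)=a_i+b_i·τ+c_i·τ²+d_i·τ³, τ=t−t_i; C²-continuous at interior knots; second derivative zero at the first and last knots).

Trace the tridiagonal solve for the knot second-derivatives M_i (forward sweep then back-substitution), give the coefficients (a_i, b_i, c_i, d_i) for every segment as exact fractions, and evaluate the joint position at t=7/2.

Δ: Δ0=-4, Δ1=-1, Δ2=-1/2
row 1: diag=6, rhs=18; c'=1/6, d'=3
row 2: denom=6−1·1/6=35/6; d'=(3−1·3)/(35/6)=0
back: M2=0
back: M1=3−1/6·0=3
M: M0=0, M1=3, M2=0, M3=0
seg 0: a=5, c=M0/2=0, d=(M1−M0)/(6·2)=1/4, b=Δ0−h0·(2M0+M1)/6=-5
seg 1: a=-3, c=M1/2=3/2, d=(M2−M1)/(6·1)=-1/2, b=Δ1−h1·(2M1+M2)/6=-2
seg 2: a=-4, c=M2/2=0, d=(M3−M2)/(6·2)=0, b=Δ2−h2·(2M2+M3)/6=-1/2
t_q=7/2 → seg 2, τ=1/2; S=-4+-1/2·τ+0·τ²+0·τ³=-17/4

  seg 0: a=5 b=-5 c=0 d=1/4
  seg 1: a=-3 b=-2 c=3/2 d=-1/2
  seg 2: a=-4 b=-1/2 c=0 d=0
S(7/2) = -17/4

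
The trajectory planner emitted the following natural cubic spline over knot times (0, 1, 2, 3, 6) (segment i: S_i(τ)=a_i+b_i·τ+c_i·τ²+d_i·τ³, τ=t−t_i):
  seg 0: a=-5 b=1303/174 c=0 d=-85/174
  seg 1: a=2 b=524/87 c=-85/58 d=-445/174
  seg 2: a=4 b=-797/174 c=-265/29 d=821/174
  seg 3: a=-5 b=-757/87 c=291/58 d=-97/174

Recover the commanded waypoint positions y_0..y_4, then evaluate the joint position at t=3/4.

y_0=-5 y_1=2 y_2=4 y_3=-5 y_4=-1
S(3/4) = 1523/3712

y_0 = S_0(0) = a_0 = -5
y_1 = S_1(0) = a_1 = 2
y_2 = S_2(0) = a_2 = 4
y_3 = S_3(0) = a_3 = -5
y_4 = S_3(3) = -1
t_q=3/4 is in segment 0 (τ=3/4); S_0(τ)=1523/3712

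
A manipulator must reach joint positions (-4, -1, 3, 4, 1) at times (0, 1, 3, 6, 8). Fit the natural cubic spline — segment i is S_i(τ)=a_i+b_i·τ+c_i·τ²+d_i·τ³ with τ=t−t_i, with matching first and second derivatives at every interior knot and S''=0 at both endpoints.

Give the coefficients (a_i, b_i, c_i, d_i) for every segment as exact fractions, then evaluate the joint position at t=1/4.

Δ: Δ0=3, Δ1=2, Δ2=1/3, Δ3=-3/2
row 1: diag=6, rhs=-6; c'=1/3, d'=-1
row 2: denom=10−2·1/3=28/3; d'=(-10−2·-1)/(28/3)=-6/7
row 3: denom=10−3·9/28=253/28; d'=(-11−3·-6/7)/(253/28)=-236/253
back: M3=-236/253
back: M2=-6/7−9/28·-236/253=-141/253
back: M1=-1−1/3·-141/253=-206/253
M: M0=0, M1=-206/253, M2=-141/253, M3=-236/253, M4=0
seg 0: a=-4, c=M0/2=0, d=(M1−M0)/(6·1)=-103/759, b=Δ0−h0·(2M0+M1)/6=2380/759
seg 1: a=-1, c=M1/2=-103/253, d=(M2−M1)/(6·2)=65/3036, b=Δ1−h1·(2M1+M2)/6=2071/759
seg 2: a=3, c=M2/2=-141/506, d=(M3−M2)/(6·3)=-95/4554, b=Δ2−h2·(2M2+M3)/6=1030/759
seg 3: a=4, c=M3/2=-118/253, d=(M4−M3)/(6·2)=59/759, b=Δ3−h3·(2M3+M4)/6=-1333/1518
t_q=1/4 → seg 0, τ=1/4; S=-4+2380/759·τ+0·τ²+-103/759·τ³=-52109/16192

  seg 0: a=-4 b=2380/759 c=0 d=-103/759
  seg 1: a=-1 b=2071/759 c=-103/253 d=65/3036
  seg 2: a=3 b=1030/759 c=-141/506 d=-95/4554
  seg 3: a=4 b=-1333/1518 c=-118/253 d=59/759
S(1/4) = -52109/16192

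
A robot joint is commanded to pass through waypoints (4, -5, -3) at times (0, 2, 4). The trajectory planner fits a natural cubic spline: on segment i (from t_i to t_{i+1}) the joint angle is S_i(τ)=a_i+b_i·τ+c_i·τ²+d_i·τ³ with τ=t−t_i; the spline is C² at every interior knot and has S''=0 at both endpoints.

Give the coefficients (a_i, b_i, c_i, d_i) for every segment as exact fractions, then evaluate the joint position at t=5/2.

Δ: Δ0=-9/2, Δ1=1
row 1: diag=8, rhs=33; c'=1/4, d'=33/8
back: M1=33/8
M: M0=0, M1=33/8, M2=0
seg 0: a=4, c=M0/2=0, d=(M1−M0)/(6·2)=11/32, b=Δ0−h0·(2M0+M1)/6=-47/8
seg 1: a=-5, c=M1/2=33/16, d=(M2−M1)/(6·2)=-11/32, b=Δ1−h1·(2M1+M2)/6=-7/4
t_q=5/2 → seg 1, τ=1/2; S=-5+-7/4·τ+33/16·τ²+-11/32·τ³=-1383/256

  seg 0: a=4 b=-47/8 c=0 d=11/32
  seg 1: a=-5 b=-7/4 c=33/16 d=-11/32
S(5/2) = -1383/256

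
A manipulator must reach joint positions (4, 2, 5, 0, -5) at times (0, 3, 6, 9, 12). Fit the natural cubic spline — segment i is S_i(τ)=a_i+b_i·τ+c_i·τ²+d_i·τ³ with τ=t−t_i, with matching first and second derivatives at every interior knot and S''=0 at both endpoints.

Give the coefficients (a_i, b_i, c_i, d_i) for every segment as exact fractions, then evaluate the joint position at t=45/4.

  seg 0: a=4 b=-73/56 c=0 d=107/1512
  seg 1: a=2 b=17/28 c=107/168 d=-85/504
  seg 2: a=5 b=-1/8 c=-37/42 d=185/1512
  seg 3: a=0 b=-59/28 c=37/168 d=-37/1512
S(45/4) = -13995/3584

Δ: Δ0=-2/3, Δ1=1, Δ2=-5/3, Δ3=-5/3
row 1: diag=12, rhs=10; c'=1/4, d'=5/6
row 2: denom=12−3·1/4=45/4; d'=(-16−3·5/6)/(45/4)=-74/45
row 3: denom=12−3·4/15=56/5; d'=(0−3·-74/45)/(56/5)=37/84
back: M3=37/84
back: M2=-74/45−4/15·37/84=-37/21
back: M1=5/6−1/4·-37/21=107/84
M: M0=0, M1=107/84, M2=-37/21, M3=37/84, M4=0
seg 0: a=4, c=M0/2=0, d=(M1−M0)/(6·3)=107/1512, b=Δ0−h0·(2M0+M1)/6=-73/56
seg 1: a=2, c=M1/2=107/168, d=(M2−M1)/(6·3)=-85/504, b=Δ1−h1·(2M1+M2)/6=17/28
seg 2: a=5, c=M2/2=-37/42, d=(M3−M2)/(6·3)=185/1512, b=Δ2−h2·(2M2+M3)/6=-1/8
seg 3: a=0, c=M3/2=37/168, d=(M4−M3)/(6·3)=-37/1512, b=Δ3−h3·(2M3+M4)/6=-59/28
t_q=45/4 → seg 3, τ=9/4; S=0+-59/28·τ+37/168·τ²+-37/1512·τ³=-13995/3584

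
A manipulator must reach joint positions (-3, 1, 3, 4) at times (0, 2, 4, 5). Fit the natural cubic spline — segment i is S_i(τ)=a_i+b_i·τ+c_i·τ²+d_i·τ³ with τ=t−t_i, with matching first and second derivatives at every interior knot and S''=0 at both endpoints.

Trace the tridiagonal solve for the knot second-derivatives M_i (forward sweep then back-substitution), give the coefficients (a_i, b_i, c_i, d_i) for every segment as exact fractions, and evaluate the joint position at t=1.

Δ: Δ0=2, Δ1=1, Δ2=1
row 1: diag=8, rhs=-6; c'=1/4, d'=-3/4
row 2: denom=6−2·1/4=11/2; d'=(0−2·-3/4)/(11/2)=3/11
back: M2=3/11
back: M1=-3/4−1/4·3/11=-9/11
M: M0=0, M1=-9/11, M2=3/11, M3=0
seg 0: a=-3, c=M0/2=0, d=(M1−M0)/(6·2)=-3/44, b=Δ0−h0·(2M0+M1)/6=25/11
seg 1: a=1, c=M1/2=-9/22, d=(M2−M1)/(6·2)=1/11, b=Δ1−h1·(2M1+M2)/6=16/11
seg 2: a=3, c=M2/2=3/22, d=(M3−M2)/(6·1)=-1/22, b=Δ2−h2·(2M2+M3)/6=10/11
t_q=1 → seg 0, τ=1; S=-3+25/11·τ+0·τ²+-3/44·τ³=-35/44

  seg 0: a=-3 b=25/11 c=0 d=-3/44
  seg 1: a=1 b=16/11 c=-9/22 d=1/11
  seg 2: a=3 b=10/11 c=3/22 d=-1/22
S(1) = -35/44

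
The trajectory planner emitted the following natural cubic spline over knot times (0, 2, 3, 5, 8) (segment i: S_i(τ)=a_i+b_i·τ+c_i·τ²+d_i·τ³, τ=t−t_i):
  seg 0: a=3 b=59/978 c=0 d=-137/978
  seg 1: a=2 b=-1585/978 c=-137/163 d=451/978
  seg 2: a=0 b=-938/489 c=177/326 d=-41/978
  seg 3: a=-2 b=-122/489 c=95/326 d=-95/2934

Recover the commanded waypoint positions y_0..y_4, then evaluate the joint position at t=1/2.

y_0=3 y_1=2 y_2=0 y_3=-2 y_4=-1
S(1/2) = 7857/2608

y_0 = S_0(0) = a_0 = 3
y_1 = S_1(0) = a_1 = 2
y_2 = S_2(0) = a_2 = 0
y_3 = S_3(0) = a_3 = -2
y_4 = S_3(3) = -1
t_q=1/2 is in segment 0 (τ=1/2); S_0(τ)=7857/2608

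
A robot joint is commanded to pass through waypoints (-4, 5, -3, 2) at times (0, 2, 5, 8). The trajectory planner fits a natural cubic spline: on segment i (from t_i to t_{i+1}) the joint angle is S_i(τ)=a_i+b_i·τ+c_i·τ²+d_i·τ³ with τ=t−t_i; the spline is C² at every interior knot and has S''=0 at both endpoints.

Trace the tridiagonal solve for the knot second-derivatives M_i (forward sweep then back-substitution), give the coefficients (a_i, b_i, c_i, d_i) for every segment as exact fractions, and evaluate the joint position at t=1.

  seg 0: a=-4 b=465/74 c=0 d=-33/74
  seg 1: a=5 b=69/74 c=-99/37 d=983/1998
  seg 2: a=-3 b=-68/37 c=389/222 d=-389/1998
S(1) = 68/37

Δ: Δ0=9/2, Δ1=-8/3, Δ2=5/3
row 1: diag=10, rhs=-43; c'=3/10, d'=-43/10
row 2: denom=12−3·3/10=111/10; d'=(26−3·-43/10)/(111/10)=389/111
back: M2=389/111
back: M1=-43/10−3/10·389/111=-198/37
M: M0=0, M1=-198/37, M2=389/111, M3=0
seg 0: a=-4, c=M0/2=0, d=(M1−M0)/(6·2)=-33/74, b=Δ0−h0·(2M0+M1)/6=465/74
seg 1: a=5, c=M1/2=-99/37, d=(M2−M1)/(6·3)=983/1998, b=Δ1−h1·(2M1+M2)/6=69/74
seg 2: a=-3, c=M2/2=389/222, d=(M3−M2)/(6·3)=-389/1998, b=Δ2−h2·(2M2+M3)/6=-68/37
t_q=1 → seg 0, τ=1; S=-4+465/74·τ+0·τ²+-33/74·τ³=68/37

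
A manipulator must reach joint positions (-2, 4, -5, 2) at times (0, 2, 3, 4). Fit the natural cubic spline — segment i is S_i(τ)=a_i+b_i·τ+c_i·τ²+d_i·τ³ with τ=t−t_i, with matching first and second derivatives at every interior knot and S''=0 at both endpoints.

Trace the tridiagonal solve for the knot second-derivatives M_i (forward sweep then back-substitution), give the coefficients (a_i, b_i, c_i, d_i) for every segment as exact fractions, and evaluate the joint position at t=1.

Δ: Δ0=3, Δ1=-9, Δ2=7
row 1: diag=6, rhs=-72; c'=1/6, d'=-12
row 2: denom=4−1·1/6=23/6; d'=(96−1·-12)/(23/6)=648/23
back: M2=648/23
back: M1=-12−1/6·648/23=-384/23
M: M0=0, M1=-384/23, M2=648/23, M3=0
seg 0: a=-2, c=M0/2=0, d=(M1−M0)/(6·2)=-32/23, b=Δ0−h0·(2M0+M1)/6=197/23
seg 1: a=4, c=M1/2=-192/23, d=(M2−M1)/(6·1)=172/23, b=Δ1−h1·(2M1+M2)/6=-187/23
seg 2: a=-5, c=M2/2=324/23, d=(M3−M2)/(6·1)=-108/23, b=Δ2−h2·(2M2+M3)/6=-55/23
t_q=1 → seg 0, τ=1; S=-2+197/23·τ+0·τ²+-32/23·τ³=119/23

  seg 0: a=-2 b=197/23 c=0 d=-32/23
  seg 1: a=4 b=-187/23 c=-192/23 d=172/23
  seg 2: a=-5 b=-55/23 c=324/23 d=-108/23
S(1) = 119/23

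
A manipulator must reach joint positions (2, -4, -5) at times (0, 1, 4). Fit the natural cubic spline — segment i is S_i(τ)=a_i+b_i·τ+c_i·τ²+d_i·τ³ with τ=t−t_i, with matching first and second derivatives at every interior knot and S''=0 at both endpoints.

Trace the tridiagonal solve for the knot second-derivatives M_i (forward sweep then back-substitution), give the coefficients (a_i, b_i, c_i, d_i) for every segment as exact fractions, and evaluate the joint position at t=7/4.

  seg 0: a=2 b=-161/24 c=0 d=17/24
  seg 1: a=-4 b=-55/12 c=17/8 d=-17/72
S(7/4) = -3247/512

Δ: Δ0=-6, Δ1=-1/3
row 1: diag=8, rhs=34; c'=3/8, d'=17/4
back: M1=17/4
M: M0=0, M1=17/4, M2=0
seg 0: a=2, c=M0/2=0, d=(M1−M0)/(6·1)=17/24, b=Δ0−h0·(2M0+M1)/6=-161/24
seg 1: a=-4, c=M1/2=17/8, d=(M2−M1)/(6·3)=-17/72, b=Δ1−h1·(2M1+M2)/6=-55/12
t_q=7/4 → seg 1, τ=3/4; S=-4+-55/12·τ+17/8·τ²+-17/72·τ³=-3247/512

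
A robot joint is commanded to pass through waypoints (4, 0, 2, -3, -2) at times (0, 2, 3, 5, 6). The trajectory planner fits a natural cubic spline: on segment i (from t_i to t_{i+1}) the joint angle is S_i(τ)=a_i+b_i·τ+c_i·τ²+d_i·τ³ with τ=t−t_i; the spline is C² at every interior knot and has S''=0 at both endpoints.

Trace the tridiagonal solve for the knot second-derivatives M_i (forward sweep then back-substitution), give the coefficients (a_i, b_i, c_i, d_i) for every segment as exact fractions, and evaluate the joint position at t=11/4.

  seg 0: a=4 b=-116/31 c=0 d=27/62
  seg 1: a=0 b=46/31 c=81/31 d=-65/31
  seg 2: a=2 b=13/31 c=-114/31 d=275/248
  seg 3: a=-3 b=-61/62 c=369/124 d=-123/124
S(11/4) = 3369/1984

Δ: Δ0=-2, Δ1=2, Δ2=-5/2, Δ3=1
row 1: diag=6, rhs=24; c'=1/6, d'=4
row 2: denom=6−1·1/6=35/6; d'=(-27−1·4)/(35/6)=-186/35
row 3: denom=6−2·12/35=186/35; d'=(21−2·-186/35)/(186/35)=369/62
back: M3=369/62
back: M2=-186/35−12/35·369/62=-228/31
back: M1=4−1/6·-228/31=162/31
M: M0=0, M1=162/31, M2=-228/31, M3=369/62, M4=0
seg 0: a=4, c=M0/2=0, d=(M1−M0)/(6·2)=27/62, b=Δ0−h0·(2M0+M1)/6=-116/31
seg 1: a=0, c=M1/2=81/31, d=(M2−M1)/(6·1)=-65/31, b=Δ1−h1·(2M1+M2)/6=46/31
seg 2: a=2, c=M2/2=-114/31, d=(M3−M2)/(6·2)=275/248, b=Δ2−h2·(2M2+M3)/6=13/31
seg 3: a=-3, c=M3/2=369/124, d=(M4−M3)/(6·1)=-123/124, b=Δ3−h3·(2M3+M4)/6=-61/62
t_q=11/4 → seg 1, τ=3/4; S=0+46/31·τ+81/31·τ²+-65/31·τ³=3369/1984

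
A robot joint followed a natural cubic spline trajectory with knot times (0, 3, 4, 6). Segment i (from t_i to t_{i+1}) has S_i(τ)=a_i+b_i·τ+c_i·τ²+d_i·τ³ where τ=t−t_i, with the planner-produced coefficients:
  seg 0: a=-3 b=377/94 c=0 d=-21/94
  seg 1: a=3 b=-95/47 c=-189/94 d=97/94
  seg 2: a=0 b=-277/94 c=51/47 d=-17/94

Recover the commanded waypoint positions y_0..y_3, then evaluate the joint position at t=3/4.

y_0=-3 y_1=3 y_2=0 y_3=-3
S(3/4) = -519/6016

y_0 = S_0(0) = a_0 = -3
y_1 = S_1(0) = a_1 = 3
y_2 = S_2(0) = a_2 = 0
y_3 = S_2(2) = -3
t_q=3/4 is in segment 0 (τ=3/4); S_0(τ)=-519/6016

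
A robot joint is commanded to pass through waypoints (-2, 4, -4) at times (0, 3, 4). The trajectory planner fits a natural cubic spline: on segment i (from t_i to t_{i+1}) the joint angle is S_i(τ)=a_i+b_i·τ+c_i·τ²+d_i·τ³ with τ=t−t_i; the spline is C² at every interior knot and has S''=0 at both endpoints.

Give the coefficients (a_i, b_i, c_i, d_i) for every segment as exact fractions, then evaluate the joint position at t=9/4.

  seg 0: a=-2 b=23/4 c=0 d=-5/12
  seg 1: a=4 b=-11/2 c=-15/4 d=5/4
S(9/4) = 1585/256

Δ: Δ0=2, Δ1=-8
row 1: diag=8, rhs=-60; c'=1/8, d'=-15/2
back: M1=-15/2
M: M0=0, M1=-15/2, M2=0
seg 0: a=-2, c=M0/2=0, d=(M1−M0)/(6·3)=-5/12, b=Δ0−h0·(2M0+M1)/6=23/4
seg 1: a=4, c=M1/2=-15/4, d=(M2−M1)/(6·1)=5/4, b=Δ1−h1·(2M1+M2)/6=-11/2
t_q=9/4 → seg 0, τ=9/4; S=-2+23/4·τ+0·τ²+-5/12·τ³=1585/256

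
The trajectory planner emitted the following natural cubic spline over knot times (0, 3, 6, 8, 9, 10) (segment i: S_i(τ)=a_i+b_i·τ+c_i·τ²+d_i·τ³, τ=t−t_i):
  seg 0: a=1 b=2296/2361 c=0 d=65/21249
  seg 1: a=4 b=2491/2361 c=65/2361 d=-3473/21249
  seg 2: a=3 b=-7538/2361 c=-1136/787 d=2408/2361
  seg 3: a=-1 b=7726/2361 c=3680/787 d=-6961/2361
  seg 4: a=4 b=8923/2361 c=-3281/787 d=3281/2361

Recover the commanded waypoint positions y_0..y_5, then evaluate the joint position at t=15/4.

y_0 = S_0(0) = a_0 = 1
y_1 = S_1(0) = a_1 = 4
y_2 = S_2(0) = a_2 = 3
y_3 = S_3(0) = a_3 = -1
y_4 = S_4(0) = a_4 = 4
y_5 = S_4(1) = 5
t_q=15/4 is in segment 1 (τ=3/4); S_1(τ)=238635/50368

y_0=1 y_1=4 y_2=3 y_3=-1 y_4=4 y_5=5
S(15/4) = 238635/50368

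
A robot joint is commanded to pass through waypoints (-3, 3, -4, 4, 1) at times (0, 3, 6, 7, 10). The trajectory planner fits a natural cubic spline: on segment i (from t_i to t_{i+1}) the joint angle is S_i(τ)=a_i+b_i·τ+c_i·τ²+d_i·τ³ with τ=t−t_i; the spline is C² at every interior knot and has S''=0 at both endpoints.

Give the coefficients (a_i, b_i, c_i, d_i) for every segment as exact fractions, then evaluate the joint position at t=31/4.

Δ: Δ0=2, Δ1=-7/3, Δ2=8, Δ3=-1
row 1: diag=12, rhs=-26; c'=1/4, d'=-13/6
row 2: denom=8−3·1/4=29/4; d'=(62−3·-13/6)/(29/4)=274/29
row 3: denom=8−1·4/29=228/29; d'=(-54−1·274/29)/(228/29)=-460/57
back: M3=-460/57
back: M2=274/29−4/29·-460/57=602/57
back: M1=-13/6−1/4·602/57=-274/57
M: M0=0, M1=-274/57, M2=602/57, M3=-460/57, M4=0
seg 0: a=-3, c=M0/2=0, d=(M1−M0)/(6·3)=-137/513, b=Δ0−h0·(2M0+M1)/6=251/57
seg 1: a=3, c=M1/2=-137/57, d=(M2−M1)/(6·3)=146/171, b=Δ1−h1·(2M1+M2)/6=-160/57
seg 2: a=-4, c=M2/2=301/57, d=(M3−M2)/(6·1)=-59/19, b=Δ2−h2·(2M2+M3)/6=332/57
seg 3: a=4, c=M3/2=-230/57, d=(M4−M3)/(6·3)=230/513, b=Δ3−h3·(2M3+M4)/6=403/57
t_q=31/4 → seg 3, τ=3/4; S=4+403/57·τ+-230/57·τ²+230/513·τ³=4391/608

  seg 0: a=-3 b=251/57 c=0 d=-137/513
  seg 1: a=3 b=-160/57 c=-137/57 d=146/171
  seg 2: a=-4 b=332/57 c=301/57 d=-59/19
  seg 3: a=4 b=403/57 c=-230/57 d=230/513
S(31/4) = 4391/608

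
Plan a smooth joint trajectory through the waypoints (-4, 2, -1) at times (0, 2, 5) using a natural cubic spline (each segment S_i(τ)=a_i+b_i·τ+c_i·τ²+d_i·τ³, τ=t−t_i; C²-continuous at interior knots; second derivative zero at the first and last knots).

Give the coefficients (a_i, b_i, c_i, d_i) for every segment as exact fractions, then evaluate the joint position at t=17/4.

Δ: Δ0=3, Δ1=-1
row 1: diag=10, rhs=-24; c'=3/10, d'=-12/5
back: M1=-12/5
M: M0=0, M1=-12/5, M2=0
seg 0: a=-4, c=M0/2=0, d=(M1−M0)/(6·2)=-1/5, b=Δ0−h0·(2M0+M1)/6=19/5
seg 1: a=2, c=M1/2=-6/5, d=(M2−M1)/(6·3)=2/15, b=Δ1−h1·(2M1+M2)/6=7/5
t_q=17/4 → seg 1, τ=9/4; S=2+7/5·τ+-6/5·τ²+2/15·τ³=19/32

  seg 0: a=-4 b=19/5 c=0 d=-1/5
  seg 1: a=2 b=7/5 c=-6/5 d=2/15
S(17/4) = 19/32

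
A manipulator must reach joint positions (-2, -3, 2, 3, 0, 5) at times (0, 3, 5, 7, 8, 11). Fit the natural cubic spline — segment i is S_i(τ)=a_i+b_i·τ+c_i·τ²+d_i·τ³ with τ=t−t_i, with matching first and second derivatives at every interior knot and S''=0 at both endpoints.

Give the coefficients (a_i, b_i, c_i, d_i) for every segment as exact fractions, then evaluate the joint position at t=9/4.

  seg 0: a=-2 b=-1045/813 c=0 d=86/813
  seg 1: a=-3 b=1277/813 c=258/271 d=-1585/6504
  seg 2: a=2 b=3991/1626 c=-553/1084 d=-1519/6504
  seg 3: a=3 b=-1942/813 c=-518/271 d=1057/813
  seg 4: a=0 b=-1879/813 c=539/271 d=-539/2439
S(9/4) = -31975/8672

Δ: Δ0=-1/3, Δ1=5/2, Δ2=1/2, Δ3=-3, Δ4=5/3
row 1: diag=10, rhs=17; c'=1/5, d'=17/10
row 2: denom=8−2·1/5=38/5; d'=(-12−2·17/10)/(38/5)=-77/38
row 3: denom=6−2·5/19=104/19; d'=(-21−2·-77/38)/(104/19)=-161/52
row 4: denom=8−1·19/104=813/104; d'=(28−1·-161/52)/(813/104)=1078/271
back: M4=1078/271
back: M3=-161/52−19/104·1078/271=-1036/271
back: M2=-77/38−5/19·-1036/271=-553/542
back: M1=17/10−1/5·-553/542=516/271
M: M0=0, M1=516/271, M2=-553/542, M3=-1036/271, M4=1078/271, M5=0
seg 0: a=-2, c=M0/2=0, d=(M1−M0)/(6·3)=86/813, b=Δ0−h0·(2M0+M1)/6=-1045/813
seg 1: a=-3, c=M1/2=258/271, d=(M2−M1)/(6·2)=-1585/6504, b=Δ1−h1·(2M1+M2)/6=1277/813
seg 2: a=2, c=M2/2=-553/1084, d=(M3−M2)/(6·2)=-1519/6504, b=Δ2−h2·(2M2+M3)/6=3991/1626
seg 3: a=3, c=M3/2=-518/271, d=(M4−M3)/(6·1)=1057/813, b=Δ3−h3·(2M3+M4)/6=-1942/813
seg 4: a=0, c=M4/2=539/271, d=(M5−M4)/(6·3)=-539/2439, b=Δ4−h4·(2M4+M5)/6=-1879/813
t_q=9/4 → seg 0, τ=9/4; S=-2+-1045/813·τ+0·τ²+86/813·τ³=-31975/8672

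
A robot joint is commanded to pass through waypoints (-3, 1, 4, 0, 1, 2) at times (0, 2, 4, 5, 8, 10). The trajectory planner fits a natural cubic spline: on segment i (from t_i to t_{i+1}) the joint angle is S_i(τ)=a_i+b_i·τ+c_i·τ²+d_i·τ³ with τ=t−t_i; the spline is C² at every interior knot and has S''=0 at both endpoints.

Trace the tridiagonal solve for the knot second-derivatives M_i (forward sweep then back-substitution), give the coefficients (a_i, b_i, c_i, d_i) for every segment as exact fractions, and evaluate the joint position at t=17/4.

  seg 0: a=-3 b=3578/2283 c=0 d=247/2283
  seg 1: a=1 b=6542/2283 c=494/761 d=-12163/18264
  seg 2: a=4 b=-11549/4566 c=-10187/3044 d=17131/9132
  seg 3: a=0 b=-32827/9132 c=1736/761 d=-8875/27396
  seg 4: a=1 b=6145/4566 c=-1931/3044 d=1931/18264
S(17/4) = 621037/194816

Δ: Δ0=2, Δ1=3/2, Δ2=-4, Δ3=1/3, Δ4=1/2
row 1: diag=8, rhs=-3; c'=1/4, d'=-3/8
row 2: denom=6−2·1/4=11/2; d'=(-33−2·-3/8)/(11/2)=-129/22
row 3: denom=8−1·2/11=86/11; d'=(26−1·-129/22)/(86/11)=701/172
row 4: denom=10−3·33/86=761/86; d'=(1−3·701/172)/(761/86)=-1931/1522
back: M4=-1931/1522
back: M3=701/172−33/86·-1931/1522=3472/761
back: M2=-129/22−2/11·3472/761=-10187/1522
back: M1=-3/8−1/4·-10187/1522=988/761
M: M0=0, M1=988/761, M2=-10187/1522, M3=3472/761, M4=-1931/1522, M5=0
seg 0: a=-3, c=M0/2=0, d=(M1−M0)/(6·2)=247/2283, b=Δ0−h0·(2M0+M1)/6=3578/2283
seg 1: a=1, c=M1/2=494/761, d=(M2−M1)/(6·2)=-12163/18264, b=Δ1−h1·(2M1+M2)/6=6542/2283
seg 2: a=4, c=M2/2=-10187/3044, d=(M3−M2)/(6·1)=17131/9132, b=Δ2−h2·(2M2+M3)/6=-11549/4566
seg 3: a=0, c=M3/2=1736/761, d=(M4−M3)/(6·3)=-8875/27396, b=Δ3−h3·(2M3+M4)/6=-32827/9132
seg 4: a=1, c=M4/2=-1931/3044, d=(M5−M4)/(6·2)=1931/18264, b=Δ4−h4·(2M4+M5)/6=6145/4566
t_q=17/4 → seg 2, τ=1/4; S=4+-11549/4566·τ+-10187/3044·τ²+17131/9132·τ³=621037/194816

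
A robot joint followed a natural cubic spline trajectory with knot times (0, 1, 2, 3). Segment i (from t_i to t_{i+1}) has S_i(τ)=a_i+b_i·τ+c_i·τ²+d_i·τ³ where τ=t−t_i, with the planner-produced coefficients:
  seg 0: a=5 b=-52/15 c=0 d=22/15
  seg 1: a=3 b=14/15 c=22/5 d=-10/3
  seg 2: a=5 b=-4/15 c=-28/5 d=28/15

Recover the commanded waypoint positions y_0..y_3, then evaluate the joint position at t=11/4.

y_0=5 y_1=3 y_2=5 y_3=1
S(11/4) = 39/16

y_0 = S_0(0) = a_0 = 5
y_1 = S_1(0) = a_1 = 3
y_2 = S_2(0) = a_2 = 5
y_3 = S_2(1) = 1
t_q=11/4 is in segment 2 (τ=3/4); S_2(τ)=39/16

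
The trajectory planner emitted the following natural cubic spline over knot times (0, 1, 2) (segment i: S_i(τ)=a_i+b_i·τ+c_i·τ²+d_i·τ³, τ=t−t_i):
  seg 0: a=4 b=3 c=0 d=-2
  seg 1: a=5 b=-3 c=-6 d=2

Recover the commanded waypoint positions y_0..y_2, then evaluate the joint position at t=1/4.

y_0=4 y_1=5 y_2=-2
S(1/4) = 151/32

y_0 = S_0(0) = a_0 = 4
y_1 = S_1(0) = a_1 = 5
y_2 = S_1(1) = -2
t_q=1/4 is in segment 0 (τ=1/4); S_0(τ)=151/32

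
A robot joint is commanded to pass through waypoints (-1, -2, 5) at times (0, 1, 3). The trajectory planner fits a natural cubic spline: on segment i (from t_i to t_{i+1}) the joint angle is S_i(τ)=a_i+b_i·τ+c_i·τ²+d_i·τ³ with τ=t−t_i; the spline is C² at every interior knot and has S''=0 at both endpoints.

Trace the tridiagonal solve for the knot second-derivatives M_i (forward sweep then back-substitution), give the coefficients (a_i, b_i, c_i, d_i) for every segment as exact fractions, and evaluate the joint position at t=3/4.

  seg 0: a=-1 b=-7/4 c=0 d=3/4
  seg 1: a=-2 b=1/2 c=9/4 d=-3/8
S(3/4) = -511/256

Δ: Δ0=-1, Δ1=7/2
row 1: diag=6, rhs=27; c'=1/3, d'=9/2
back: M1=9/2
M: M0=0, M1=9/2, M2=0
seg 0: a=-1, c=M0/2=0, d=(M1−M0)/(6·1)=3/4, b=Δ0−h0·(2M0+M1)/6=-7/4
seg 1: a=-2, c=M1/2=9/4, d=(M2−M1)/(6·2)=-3/8, b=Δ1−h1·(2M1+M2)/6=1/2
t_q=3/4 → seg 0, τ=3/4; S=-1+-7/4·τ+0·τ²+3/4·τ³=-511/256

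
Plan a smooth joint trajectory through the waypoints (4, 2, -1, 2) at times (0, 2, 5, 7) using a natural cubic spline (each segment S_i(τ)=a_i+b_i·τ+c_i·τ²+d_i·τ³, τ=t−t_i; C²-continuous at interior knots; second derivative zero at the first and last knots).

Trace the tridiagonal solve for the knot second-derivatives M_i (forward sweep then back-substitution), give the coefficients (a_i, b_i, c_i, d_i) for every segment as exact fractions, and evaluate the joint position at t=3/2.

  seg 0: a=4 b=-76/91 c=0 d=-15/364
  seg 1: a=2 b=-121/91 c=-45/182 d=5/42
  seg 2: a=-1 b=73/182 c=75/91 d=-25/182
S(3/2) = 1085/416

Δ: Δ0=-1, Δ1=-1, Δ2=3/2
row 1: diag=10, rhs=0; c'=3/10, d'=0
row 2: denom=10−3·3/10=91/10; d'=(15−3·0)/(91/10)=150/91
back: M2=150/91
back: M1=0−3/10·150/91=-45/91
M: M0=0, M1=-45/91, M2=150/91, M3=0
seg 0: a=4, c=M0/2=0, d=(M1−M0)/(6·2)=-15/364, b=Δ0−h0·(2M0+M1)/6=-76/91
seg 1: a=2, c=M1/2=-45/182, d=(M2−M1)/(6·3)=5/42, b=Δ1−h1·(2M1+M2)/6=-121/91
seg 2: a=-1, c=M2/2=75/91, d=(M3−M2)/(6·2)=-25/182, b=Δ2−h2·(2M2+M3)/6=73/182
t_q=3/2 → seg 0, τ=3/2; S=4+-76/91·τ+0·τ²+-15/364·τ³=1085/416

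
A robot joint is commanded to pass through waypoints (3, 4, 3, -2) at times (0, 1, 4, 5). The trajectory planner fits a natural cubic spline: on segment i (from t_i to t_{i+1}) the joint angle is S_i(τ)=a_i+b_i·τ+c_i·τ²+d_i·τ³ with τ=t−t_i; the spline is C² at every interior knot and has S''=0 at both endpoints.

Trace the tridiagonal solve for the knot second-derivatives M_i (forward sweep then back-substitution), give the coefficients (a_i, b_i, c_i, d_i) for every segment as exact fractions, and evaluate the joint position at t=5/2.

  seg 0: a=3 b=31/33 c=0 d=2/33
  seg 1: a=4 b=37/33 c=2/11 d=-2/9
  seg 2: a=3 b=-125/33 c=-20/11 d=20/33
S(5/2) = 235/44

Δ: Δ0=1, Δ1=-1/3, Δ2=-5
row 1: diag=8, rhs=-8; c'=3/8, d'=-1
row 2: denom=8−3·3/8=55/8; d'=(-28−3·-1)/(55/8)=-40/11
back: M2=-40/11
back: M1=-1−3/8·-40/11=4/11
M: M0=0, M1=4/11, M2=-40/11, M3=0
seg 0: a=3, c=M0/2=0, d=(M1−M0)/(6·1)=2/33, b=Δ0−h0·(2M0+M1)/6=31/33
seg 1: a=4, c=M1/2=2/11, d=(M2−M1)/(6·3)=-2/9, b=Δ1−h1·(2M1+M2)/6=37/33
seg 2: a=3, c=M2/2=-20/11, d=(M3−M2)/(6·1)=20/33, b=Δ2−h2·(2M2+M3)/6=-125/33
t_q=5/2 → seg 1, τ=3/2; S=4+37/33·τ+2/11·τ²+-2/9·τ³=235/44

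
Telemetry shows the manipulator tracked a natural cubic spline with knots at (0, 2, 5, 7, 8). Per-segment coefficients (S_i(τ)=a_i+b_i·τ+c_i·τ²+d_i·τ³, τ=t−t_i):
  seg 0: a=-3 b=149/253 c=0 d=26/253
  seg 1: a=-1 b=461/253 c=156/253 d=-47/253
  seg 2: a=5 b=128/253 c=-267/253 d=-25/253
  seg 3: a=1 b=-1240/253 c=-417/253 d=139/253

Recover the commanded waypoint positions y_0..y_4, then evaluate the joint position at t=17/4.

y_0 = S_0(0) = a_0 = -3
y_1 = S_1(0) = a_1 = -1
y_2 = S_2(0) = a_2 = 5
y_3 = S_3(0) = a_3 = 1
y_4 = S_3(1) = -5
t_q=17/4 is in segment 1 (τ=9/4); S_1(τ)=6043/1472

y_0=-3 y_1=-1 y_2=5 y_3=1 y_4=-5
S(17/4) = 6043/1472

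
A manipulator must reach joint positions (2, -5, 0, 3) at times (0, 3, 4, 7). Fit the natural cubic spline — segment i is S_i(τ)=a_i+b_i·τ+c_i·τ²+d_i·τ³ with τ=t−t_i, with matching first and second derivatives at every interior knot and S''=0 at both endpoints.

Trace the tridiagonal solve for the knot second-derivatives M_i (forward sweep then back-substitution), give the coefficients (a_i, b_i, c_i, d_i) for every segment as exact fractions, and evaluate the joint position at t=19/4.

Δ: Δ0=-7/3, Δ1=5, Δ2=1
row 1: diag=8, rhs=44; c'=1/8, d'=11/2
row 2: denom=8−1·1/8=63/8; d'=(-24−1·11/2)/(63/8)=-236/63
back: M2=-236/63
back: M1=11/2−1/8·-236/63=376/63
M: M0=0, M1=376/63, M2=-236/63, M3=0
seg 0: a=2, c=M0/2=0, d=(M1−M0)/(6·3)=188/567, b=Δ0−h0·(2M0+M1)/6=-335/63
seg 1: a=-5, c=M1/2=188/63, d=(M2−M1)/(6·1)=-34/21, b=Δ1−h1·(2M1+M2)/6=229/63
seg 2: a=0, c=M2/2=-118/63, d=(M3−M2)/(6·3)=118/567, b=Δ2−h2·(2M2+M3)/6=299/63
t_q=19/4 → seg 2, τ=3/4; S=0+299/63·τ+-118/63·τ²+118/567·τ³=83/32

  seg 0: a=2 b=-335/63 c=0 d=188/567
  seg 1: a=-5 b=229/63 c=188/63 d=-34/21
  seg 2: a=0 b=299/63 c=-118/63 d=118/567
S(19/4) = 83/32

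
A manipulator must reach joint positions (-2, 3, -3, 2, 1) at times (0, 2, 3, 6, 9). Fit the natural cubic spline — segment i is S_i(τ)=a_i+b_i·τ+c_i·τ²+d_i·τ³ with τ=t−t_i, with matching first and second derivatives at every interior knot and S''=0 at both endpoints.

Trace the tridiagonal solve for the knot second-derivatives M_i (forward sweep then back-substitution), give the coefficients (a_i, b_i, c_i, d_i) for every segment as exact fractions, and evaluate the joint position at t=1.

  seg 0: a=-2 b=295/51 c=0 d=-335/408
  seg 1: a=3 b=-415/102 c=-335/68 d=611/204
  seg 2: a=-3 b=-1007/204 c=69/17 d=-379/612
  seg 3: a=2 b=275/102 c=-103/68 d=103/612
S(1) = 403/136

Δ: Δ0=5/2, Δ1=-6, Δ2=5/3, Δ3=-1/3
row 1: diag=6, rhs=-51; c'=1/6, d'=-17/2
row 2: denom=8−1·1/6=47/6; d'=(46−1·-17/2)/(47/6)=327/47
row 3: denom=12−3·18/47=510/47; d'=(-12−3·327/47)/(510/47)=-103/34
back: M3=-103/34
back: M2=327/47−18/47·-103/34=138/17
back: M1=-17/2−1/6·138/17=-335/34
M: M0=0, M1=-335/34, M2=138/17, M3=-103/34, M4=0
seg 0: a=-2, c=M0/2=0, d=(M1−M0)/(6·2)=-335/408, b=Δ0−h0·(2M0+M1)/6=295/51
seg 1: a=3, c=M1/2=-335/68, d=(M2−M1)/(6·1)=611/204, b=Δ1−h1·(2M1+M2)/6=-415/102
seg 2: a=-3, c=M2/2=69/17, d=(M3−M2)/(6·3)=-379/612, b=Δ2−h2·(2M2+M3)/6=-1007/204
seg 3: a=2, c=M3/2=-103/68, d=(M4−M3)/(6·3)=103/612, b=Δ3−h3·(2M3+M4)/6=275/102
t_q=1 → seg 0, τ=1; S=-2+295/51·τ+0·τ²+-335/408·τ³=403/136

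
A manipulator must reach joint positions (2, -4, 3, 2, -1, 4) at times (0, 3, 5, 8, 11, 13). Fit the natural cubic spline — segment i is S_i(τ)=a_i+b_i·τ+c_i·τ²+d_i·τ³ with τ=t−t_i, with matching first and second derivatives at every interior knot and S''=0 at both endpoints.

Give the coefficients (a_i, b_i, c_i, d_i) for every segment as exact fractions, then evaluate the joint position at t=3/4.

  seg 0: a=2 b=-6431/1626 c=0 d=3179/14634
  seg 1: a=-4 b=1553/813 c=3179/1626 d=-3773/6504
  seg 2: a=3 b=1501/542 c=-4961/3252 d=4793/29268
  seg 3: a=2 b=-2127/1084 c=-14/271 d=1211/9756
  seg 4: a=-1 b=585/542 c=1155/1084 d=-385/2168
S(3/4) = -30341/34688

Δ: Δ0=-2, Δ1=7/2, Δ2=-1/3, Δ3=-1, Δ4=5/2
row 1: diag=10, rhs=33; c'=1/5, d'=33/10
row 2: denom=10−2·1/5=48/5; d'=(-23−2·33/10)/(48/5)=-37/12
row 3: denom=12−3·5/16=177/16; d'=(-4−3·-37/12)/(177/16)=28/59
row 4: denom=10−3·16/59=542/59; d'=(21−3·28/59)/(542/59)=1155/542
back: M4=1155/542
back: M3=28/59−16/59·1155/542=-28/271
back: M2=-37/12−5/16·-28/271=-4961/1626
back: M1=33/10−1/5·-4961/1626=3179/813
M: M0=0, M1=3179/813, M2=-4961/1626, M3=-28/271, M4=1155/542, M5=0
seg 0: a=2, c=M0/2=0, d=(M1−M0)/(6·3)=3179/14634, b=Δ0−h0·(2M0+M1)/6=-6431/1626
seg 1: a=-4, c=M1/2=3179/1626, d=(M2−M1)/(6·2)=-3773/6504, b=Δ1−h1·(2M1+M2)/6=1553/813
seg 2: a=3, c=M2/2=-4961/3252, d=(M3−M2)/(6·3)=4793/29268, b=Δ2−h2·(2M2+M3)/6=1501/542
seg 3: a=2, c=M3/2=-14/271, d=(M4−M3)/(6·3)=1211/9756, b=Δ3−h3·(2M3+M4)/6=-2127/1084
seg 4: a=-1, c=M4/2=1155/1084, d=(M5−M4)/(6·2)=-385/2168, b=Δ4−h4·(2M4+M5)/6=585/542
t_q=3/4 → seg 0, τ=3/4; S=2+-6431/1626·τ+0·τ²+3179/14634·τ³=-30341/34688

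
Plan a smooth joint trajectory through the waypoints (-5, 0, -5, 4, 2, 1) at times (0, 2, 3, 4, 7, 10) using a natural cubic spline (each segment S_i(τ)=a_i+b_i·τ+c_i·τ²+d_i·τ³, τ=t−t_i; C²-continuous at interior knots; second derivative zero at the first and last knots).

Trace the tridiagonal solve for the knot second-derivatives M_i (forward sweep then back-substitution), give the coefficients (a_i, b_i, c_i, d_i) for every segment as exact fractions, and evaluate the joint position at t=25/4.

Δ: Δ0=5/2, Δ1=-5, Δ2=9, Δ3=-2/3, Δ4=-1/3
row 1: diag=6, rhs=-45; c'=1/6, d'=-15/2
row 2: denom=4−1·1/6=23/6; d'=(84−1·-15/2)/(23/6)=549/23
row 3: denom=8−1·6/23=178/23; d'=(-58−1·549/23)/(178/23)=-1883/178
row 4: denom=12−3·69/178=1929/178; d'=(2−3·-1883/178)/(1929/178)=6005/1929
back: M4=6005/1929
back: M3=-1883/178−69/178·6005/1929=-7578/643
back: M2=549/23−6/23·-7578/643=17325/643
back: M1=-15/2−1/6·17325/643=-7710/643
M: M0=0, M1=-7710/643, M2=17325/643, M3=-7578/643, M4=6005/1929, M5=0
seg 0: a=-5, c=M0/2=0, d=(M1−M0)/(6·2)=-1285/1286, b=Δ0−h0·(2M0+M1)/6=8355/1286
seg 1: a=0, c=M1/2=-3855/643, d=(M2−M1)/(6·1)=8345/1286, b=Δ1−h1·(2M1+M2)/6=-7065/1286
seg 2: a=-5, c=M2/2=17325/1286, d=(M3−M2)/(6·1)=-8301/1286, b=Δ2−h2·(2M2+M3)/6=1275/643
seg 3: a=4, c=M3/2=-3789/643, d=(M4−M3)/(6·3)=28739/34722, b=Δ3−h3·(2M3+M4)/6=12297/1286
seg 4: a=2, c=M4/2=6005/3858, d=(M5−M4)/(6·3)=-6005/34722, b=Δ4−h4·(2M4+M5)/6=-2216/643
t_q=25/4 → seg 3, τ=9/4; S=4+12297/1286·τ+-3789/643·τ²+28739/34722·τ³=420665/82304

  seg 0: a=-5 b=8355/1286 c=0 d=-1285/1286
  seg 1: a=0 b=-7065/1286 c=-3855/643 d=8345/1286
  seg 2: a=-5 b=1275/643 c=17325/1286 d=-8301/1286
  seg 3: a=4 b=12297/1286 c=-3789/643 d=28739/34722
  seg 4: a=2 b=-2216/643 c=6005/3858 d=-6005/34722
S(25/4) = 420665/82304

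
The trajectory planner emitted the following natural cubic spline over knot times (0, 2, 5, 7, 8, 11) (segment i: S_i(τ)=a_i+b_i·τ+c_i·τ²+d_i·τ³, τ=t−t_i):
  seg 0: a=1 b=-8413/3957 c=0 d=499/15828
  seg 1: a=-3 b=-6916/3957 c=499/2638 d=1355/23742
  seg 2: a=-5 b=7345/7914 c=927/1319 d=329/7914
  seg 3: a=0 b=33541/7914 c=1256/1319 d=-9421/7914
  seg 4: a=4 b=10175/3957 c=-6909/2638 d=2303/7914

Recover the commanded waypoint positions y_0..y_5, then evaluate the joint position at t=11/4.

y_0=1 y_1=-3 y_2=-5 y_3=0 y_4=4 y_5=-4
S(11/4) = -705779/168832

y_0 = S_0(0) = a_0 = 1
y_1 = S_1(0) = a_1 = -3
y_2 = S_2(0) = a_2 = -5
y_3 = S_3(0) = a_3 = 0
y_4 = S_4(0) = a_4 = 4
y_5 = S_4(3) = -4
t_q=11/4 is in segment 1 (τ=3/4); S_1(τ)=-705779/168832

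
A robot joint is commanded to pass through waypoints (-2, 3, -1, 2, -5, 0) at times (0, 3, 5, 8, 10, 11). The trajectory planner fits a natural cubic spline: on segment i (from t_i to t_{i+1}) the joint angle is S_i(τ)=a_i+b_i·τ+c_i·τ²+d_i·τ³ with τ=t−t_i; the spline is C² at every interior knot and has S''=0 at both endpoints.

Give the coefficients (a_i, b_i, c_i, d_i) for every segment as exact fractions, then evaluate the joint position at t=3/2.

  seg 0: a=-2 b=2571/806 c=0 d=-3683/21762
  seg 1: a=3 b=-556/403 c=-3683/2418 d=2933/4836
  seg 2: a=-1 b=-235/1209 c=2558/1209 d=-6230/10881
  seg 3: a=2 b=-3577/1209 c=-1224/403 d=13379/9672
  seg 4: a=-5 b=3607/2418 c=8483/1612 d=-8483/4836
S(3/2) = 14273/6448

Δ: Δ0=5/3, Δ1=-2, Δ2=1, Δ3=-7/2, Δ4=5
row 1: diag=10, rhs=-22; c'=1/5, d'=-11/5
row 2: denom=10−2·1/5=48/5; d'=(18−2·-11/5)/(48/5)=7/3
row 3: denom=10−3·5/16=145/16; d'=(-27−3·7/3)/(145/16)=-544/145
row 4: denom=6−2·32/145=806/145; d'=(51−2·-544/145)/(806/145)=8483/806
back: M4=8483/806
back: M3=-544/145−32/145·8483/806=-2448/403
back: M2=7/3−5/16·-2448/403=5116/1209
back: M1=-11/5−1/5·5116/1209=-3683/1209
M: M0=0, M1=-3683/1209, M2=5116/1209, M3=-2448/403, M4=8483/806, M5=0
seg 0: a=-2, c=M0/2=0, d=(M1−M0)/(6·3)=-3683/21762, b=Δ0−h0·(2M0+M1)/6=2571/806
seg 1: a=3, c=M1/2=-3683/2418, d=(M2−M1)/(6·2)=2933/4836, b=Δ1−h1·(2M1+M2)/6=-556/403
seg 2: a=-1, c=M2/2=2558/1209, d=(M3−M2)/(6·3)=-6230/10881, b=Δ2−h2·(2M2+M3)/6=-235/1209
seg 3: a=2, c=M3/2=-1224/403, d=(M4−M3)/(6·2)=13379/9672, b=Δ3−h3·(2M3+M4)/6=-3577/1209
seg 4: a=-5, c=M4/2=8483/1612, d=(M5−M4)/(6·1)=-8483/4836, b=Δ4−h4·(2M4+M5)/6=3607/2418
t_q=3/2 → seg 0, τ=3/2; S=-2+2571/806·τ+0·τ²+-3683/21762·τ³=14273/6448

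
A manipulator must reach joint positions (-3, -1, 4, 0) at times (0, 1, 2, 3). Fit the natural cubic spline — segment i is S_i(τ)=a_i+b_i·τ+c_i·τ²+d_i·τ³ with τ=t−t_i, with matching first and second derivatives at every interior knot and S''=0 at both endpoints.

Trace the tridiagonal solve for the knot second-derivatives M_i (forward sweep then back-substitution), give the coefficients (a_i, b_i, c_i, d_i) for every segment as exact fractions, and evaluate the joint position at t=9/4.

  seg 0: a=-3 b=3/5 c=0 d=7/5
  seg 1: a=-1 b=24/5 c=21/5 d=-4
  seg 2: a=4 b=6/5 c=-39/5 d=13/5
S(9/4) = 1233/320

Δ: Δ0=2, Δ1=5, Δ2=-4
row 1: diag=4, rhs=18; c'=1/4, d'=9/2
row 2: denom=4−1·1/4=15/4; d'=(-54−1·9/2)/(15/4)=-78/5
back: M2=-78/5
back: M1=9/2−1/4·-78/5=42/5
M: M0=0, M1=42/5, M2=-78/5, M3=0
seg 0: a=-3, c=M0/2=0, d=(M1−M0)/(6·1)=7/5, b=Δ0−h0·(2M0+M1)/6=3/5
seg 1: a=-1, c=M1/2=21/5, d=(M2−M1)/(6·1)=-4, b=Δ1−h1·(2M1+M2)/6=24/5
seg 2: a=4, c=M2/2=-39/5, d=(M3−M2)/(6·1)=13/5, b=Δ2−h2·(2M2+M3)/6=6/5
t_q=9/4 → seg 2, τ=1/4; S=4+6/5·τ+-39/5·τ²+13/5·τ³=1233/320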